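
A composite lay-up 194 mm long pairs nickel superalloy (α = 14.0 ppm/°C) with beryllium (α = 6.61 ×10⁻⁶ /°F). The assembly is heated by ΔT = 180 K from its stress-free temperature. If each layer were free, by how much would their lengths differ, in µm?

73.4 µm

beryllium: α = 6.61×10⁻⁶/°F × 9/5 = 11.9×10⁻⁶/K.
Δα = |14.0 − 11.9|×10⁻⁶/K = 2.10×10⁻⁶/K.
ΔL_mismatch = Δα·L·ΔT = 2.10×10⁻⁶ × 194.0 mm × 180.0 K = 73.4 µm.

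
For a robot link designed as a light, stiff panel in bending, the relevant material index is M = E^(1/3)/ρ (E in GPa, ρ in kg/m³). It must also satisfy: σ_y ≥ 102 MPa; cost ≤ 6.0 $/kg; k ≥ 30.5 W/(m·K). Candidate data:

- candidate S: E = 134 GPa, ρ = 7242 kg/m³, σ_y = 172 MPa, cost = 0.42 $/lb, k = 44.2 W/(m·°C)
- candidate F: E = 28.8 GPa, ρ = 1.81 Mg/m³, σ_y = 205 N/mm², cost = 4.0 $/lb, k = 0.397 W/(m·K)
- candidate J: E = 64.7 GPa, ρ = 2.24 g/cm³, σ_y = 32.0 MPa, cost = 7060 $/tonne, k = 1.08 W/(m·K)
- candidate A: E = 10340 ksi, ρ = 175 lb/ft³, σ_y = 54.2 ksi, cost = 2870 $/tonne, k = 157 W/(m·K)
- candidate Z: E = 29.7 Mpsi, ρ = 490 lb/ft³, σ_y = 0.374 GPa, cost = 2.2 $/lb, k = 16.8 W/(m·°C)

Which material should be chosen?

candidate A

Screen on constraints: σ_y ≥ 102 MPa; cost ≤ 6.0 $/kg; k ≥ 30.5 W/(m·K). Survivors: candidate S, candidate A.
Putting every candidate on a common basis:
  candidate S: E = 134.0 GPa, ρ = 7242 kg/m³
  candidate A: E = 71.29 GPa, ρ = 2803 kg/m³
  candidate A: M = 1.48×10⁻³
  candidate S: M = 0.707×10⁻³
The maximum is for candidate A.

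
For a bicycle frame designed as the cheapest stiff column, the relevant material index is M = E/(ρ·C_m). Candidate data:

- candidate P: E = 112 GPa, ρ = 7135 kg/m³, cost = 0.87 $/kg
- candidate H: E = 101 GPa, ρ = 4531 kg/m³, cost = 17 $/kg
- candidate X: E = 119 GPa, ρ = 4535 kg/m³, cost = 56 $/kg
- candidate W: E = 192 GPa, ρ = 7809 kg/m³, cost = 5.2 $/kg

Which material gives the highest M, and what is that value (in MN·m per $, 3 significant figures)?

Per-candidate index values:
  candidate P: M = 18.0 MN·m per $
  candidate W: M = 4.73 MN·m per $
  candidate H: M = 1.31 MN·m per $
  candidate X: M = 0.469 MN·m per $
The maximum is for candidate P.

candidate P, M = 18.0 MN·m per $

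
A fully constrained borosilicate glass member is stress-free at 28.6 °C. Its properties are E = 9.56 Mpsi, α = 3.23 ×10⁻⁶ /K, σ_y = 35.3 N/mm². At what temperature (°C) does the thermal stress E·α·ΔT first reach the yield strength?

194 °C

E = 9.56 Mpsi = 65.91 GPa.
σ_y = 35.3 N/mm² = 35.30 MPa.
E·α·ΔT = 35.30 MPa ⇒ ΔT = 35.30 / (65.91×10³ × 3.23×10⁻⁶) = 165.8 K.
T = 28.6 + 165.8 = 194.4 °C.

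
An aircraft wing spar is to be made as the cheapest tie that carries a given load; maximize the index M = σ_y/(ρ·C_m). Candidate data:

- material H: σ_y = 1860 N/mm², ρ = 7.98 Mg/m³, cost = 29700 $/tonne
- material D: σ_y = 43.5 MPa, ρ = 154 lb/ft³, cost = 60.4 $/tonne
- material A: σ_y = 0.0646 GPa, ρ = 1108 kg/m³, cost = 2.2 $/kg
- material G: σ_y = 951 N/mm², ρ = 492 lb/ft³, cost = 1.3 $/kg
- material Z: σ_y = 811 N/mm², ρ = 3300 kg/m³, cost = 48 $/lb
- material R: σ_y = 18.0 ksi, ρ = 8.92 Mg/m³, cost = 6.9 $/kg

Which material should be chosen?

material D

In SI units:
  material H: σ_y = 1860 MPa, ρ = 7980 kg/m³, cost = 29.70 $/kg
  material D: σ_y = 43.50 MPa, ρ = 2467 kg/m³, cost = 0.06040 $/kg
  material A: σ_y = 64.60 MPa, ρ = 1108 kg/m³, cost = 2.200 $/kg
  material G: σ_y = 951.0 MPa, ρ = 7881 kg/m³, cost = 1.300 $/kg
  material Z: σ_y = 811.0 MPa, ρ = 3300 kg/m³, cost = 105.8 $/kg
  material R: σ_y = 124.1 MPa, ρ = 8920 kg/m³, cost = 6.900 $/kg
  material D: M = 292 kN·m per $
  material G: M = 92.8 kN·m per $
  material A: M = 26.5 kN·m per $
  material H: M = 7.85 kN·m per $
  material Z: M = 2.32 kN·m per $
  material R: M = 2.02 kN·m per $
The maximum is for material D.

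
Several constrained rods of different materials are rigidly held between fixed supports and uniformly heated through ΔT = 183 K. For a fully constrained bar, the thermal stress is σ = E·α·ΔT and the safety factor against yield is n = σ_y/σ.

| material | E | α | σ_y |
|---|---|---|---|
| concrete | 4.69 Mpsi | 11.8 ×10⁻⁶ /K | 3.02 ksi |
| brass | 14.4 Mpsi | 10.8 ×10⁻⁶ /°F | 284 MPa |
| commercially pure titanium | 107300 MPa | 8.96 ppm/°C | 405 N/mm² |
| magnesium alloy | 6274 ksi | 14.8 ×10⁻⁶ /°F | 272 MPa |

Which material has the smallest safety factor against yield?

concrete

Converting E to GPa, α to ×10⁻⁶/K, σ_y to MPa, then σ and n for each:
  concrete: E = 32.34, α = 11.8, σ_y = 20.82 → σ = 69.8 MPa, n = 0.298
  brass: E = 99.28, α = 19.4, σ_y = 284.0 → σ = 353 MPa, n = 0.804
  commercially pure titanium: E = 107.3, α = 8.96, σ_y = 405.0 → σ = 176 MPa, n = 2.30
  magnesium alloy: E = 43.26, α = 26.6, σ_y = 272.0 → σ = 211 MPa, n = 1.29
The minimum is concrete at n = 0.298.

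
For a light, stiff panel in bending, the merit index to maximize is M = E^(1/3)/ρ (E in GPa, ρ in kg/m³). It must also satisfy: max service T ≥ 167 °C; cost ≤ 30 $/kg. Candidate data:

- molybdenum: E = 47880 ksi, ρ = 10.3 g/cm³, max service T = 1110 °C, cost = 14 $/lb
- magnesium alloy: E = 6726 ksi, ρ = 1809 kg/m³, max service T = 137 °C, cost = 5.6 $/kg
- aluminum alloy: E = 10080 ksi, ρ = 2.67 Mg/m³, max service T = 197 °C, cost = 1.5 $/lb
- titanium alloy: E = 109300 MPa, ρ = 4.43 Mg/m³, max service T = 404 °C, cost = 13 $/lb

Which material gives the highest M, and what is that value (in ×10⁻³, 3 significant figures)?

aluminum alloy, M = 1.54×10⁻³

Screen on constraints: max service T ≥ 167 °C; cost ≤ 30 $/kg. Survivors: aluminum alloy, titanium alloy.
After converting to SI:
  aluminum alloy: E = 69.50 GPa, ρ = 2670 kg/m³
  titanium alloy: E = 109.3 GPa, ρ = 4430 kg/m³
  aluminum alloy: M = 1.54×10⁻³
  titanium alloy: M = 1.08×10⁻³
Highest index: aluminum alloy.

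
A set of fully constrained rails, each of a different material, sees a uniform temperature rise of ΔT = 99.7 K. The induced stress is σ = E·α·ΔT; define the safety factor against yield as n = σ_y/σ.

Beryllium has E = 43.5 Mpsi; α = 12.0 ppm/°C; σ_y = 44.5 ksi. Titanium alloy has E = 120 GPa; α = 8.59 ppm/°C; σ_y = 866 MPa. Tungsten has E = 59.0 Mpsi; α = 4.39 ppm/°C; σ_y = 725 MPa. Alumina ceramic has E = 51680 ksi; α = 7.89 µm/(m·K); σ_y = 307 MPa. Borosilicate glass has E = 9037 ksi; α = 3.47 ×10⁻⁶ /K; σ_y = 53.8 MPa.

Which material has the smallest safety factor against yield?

beryllium

In consistent units (E in GPa, α in ×10⁻⁶/K, σ_y in MPa):
  beryllium: E = 299.9, α = 12.0, σ_y = 306.8 → σ = 359 MPa, n = 0.855
  titanium alloy: E = 120.0, α = 8.59, σ_y = 866.0 → σ = 103 MPa, n = 8.43
  tungsten: E = 406.8, α = 4.39, σ_y = 725.0 → σ = 178 MPa, n = 4.07
  alumina ceramic: E = 356.3, α = 7.89, σ_y = 307.0 → σ = 280 MPa, n = 1.10
  borosilicate glass: E = 62.31, α = 3.47, σ_y = 53.80 → σ = 21.6 MPa, n = 2.50
The minimum is beryllium at n = 0.855.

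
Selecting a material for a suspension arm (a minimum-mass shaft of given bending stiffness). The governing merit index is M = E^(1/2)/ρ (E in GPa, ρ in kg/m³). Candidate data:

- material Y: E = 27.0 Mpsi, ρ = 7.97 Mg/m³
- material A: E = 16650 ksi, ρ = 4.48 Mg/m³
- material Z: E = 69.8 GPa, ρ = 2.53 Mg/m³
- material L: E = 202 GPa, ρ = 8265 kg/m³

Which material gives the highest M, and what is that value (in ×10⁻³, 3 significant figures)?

After converting to SI:
  material Y: E = 186.2 GPa, ρ = 7970 kg/m³
  material A: E = 114.8 GPa, ρ = 4480 kg/m³
  material Z: E = 69.80 GPa, ρ = 2530 kg/m³
  material L: E = 202.0 GPa, ρ = 8265 kg/m³
  material Z: M = 3.30×10⁻³
  material A: M = 2.39×10⁻³
  material L: M = 1.72×10⁻³
  material Y: M = 1.71×10⁻³
Material Z ranks first.

material Z, M = 3.30×10⁻³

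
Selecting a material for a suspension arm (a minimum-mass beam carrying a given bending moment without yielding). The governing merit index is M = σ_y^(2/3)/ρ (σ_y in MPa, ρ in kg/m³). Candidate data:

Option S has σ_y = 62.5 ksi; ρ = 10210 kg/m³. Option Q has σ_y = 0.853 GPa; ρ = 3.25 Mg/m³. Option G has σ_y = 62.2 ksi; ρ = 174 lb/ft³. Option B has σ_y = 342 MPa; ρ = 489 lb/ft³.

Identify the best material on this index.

option Q

Convert each candidate to consistent units, then evaluate M:
  option S: σ_y = 430.9 MPa, ρ = 10210 kg/m³
  option Q: σ_y = 853.0 MPa, ρ = 3250 kg/m³
  option G: σ_y = 428.9 MPa, ρ = 2787 kg/m³
  option B: σ_y = 342.0 MPa, ρ = 7833 kg/m³
  option Q: M = 27.7×10⁻³
  option G: M = 20.4×10⁻³
  option B: M = 6.24×10⁻³
  option S: M = 5.59×10⁻³
Option Q ranks first.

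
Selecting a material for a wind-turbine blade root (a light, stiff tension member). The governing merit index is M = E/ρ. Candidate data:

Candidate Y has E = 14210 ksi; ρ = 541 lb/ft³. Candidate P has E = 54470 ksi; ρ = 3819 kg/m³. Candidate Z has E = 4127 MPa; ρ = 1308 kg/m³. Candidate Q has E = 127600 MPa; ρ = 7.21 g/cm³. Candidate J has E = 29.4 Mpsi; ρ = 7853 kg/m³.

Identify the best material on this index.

After converting to SI:
  candidate Y: E = 97.97 GPa, ρ = 8666 kg/m³
  candidate P: E = 375.6 GPa, ρ = 3819 kg/m³
  candidate Z: E = 4.127 GPa, ρ = 1308 kg/m³
  candidate Q: E = 127.6 GPa, ρ = 7210 kg/m³
  candidate J: E = 202.7 GPa, ρ = 7853 kg/m³
  candidate P: M = 98.3 MN·m/kg
  candidate J: M = 25.8 MN·m/kg
  candidate Q: M = 17.7 MN·m/kg
  candidate Y: M = 11.3 MN·m/kg
  candidate Z: M = 3.16 MN·m/kg
Candidate P has the largest M.

candidate P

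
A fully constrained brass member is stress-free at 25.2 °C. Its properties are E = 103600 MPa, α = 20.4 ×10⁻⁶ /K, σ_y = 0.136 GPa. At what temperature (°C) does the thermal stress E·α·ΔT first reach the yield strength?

E = 103600 MPa = 103.6 GPa.
σ_y = 0.136 GPa = 136.0 MPa.
E·α·ΔT = 136.0 MPa ⇒ ΔT = 136.0 / (103.6×10³ × 20.4×10⁻⁶) = 64.35 K.
T = 25.2 + 64.35 = 89.55 °C.

89.6 °C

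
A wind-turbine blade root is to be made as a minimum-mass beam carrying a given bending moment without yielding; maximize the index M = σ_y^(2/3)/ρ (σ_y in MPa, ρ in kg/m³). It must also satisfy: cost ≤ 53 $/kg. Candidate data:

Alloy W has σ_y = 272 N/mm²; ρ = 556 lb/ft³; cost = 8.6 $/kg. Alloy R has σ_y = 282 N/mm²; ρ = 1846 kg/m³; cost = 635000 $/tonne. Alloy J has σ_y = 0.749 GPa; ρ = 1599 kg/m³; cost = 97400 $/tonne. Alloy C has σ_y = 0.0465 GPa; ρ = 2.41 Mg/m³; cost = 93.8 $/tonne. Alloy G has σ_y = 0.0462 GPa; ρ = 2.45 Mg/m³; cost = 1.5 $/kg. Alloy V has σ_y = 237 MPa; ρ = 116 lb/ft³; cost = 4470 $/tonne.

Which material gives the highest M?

alloy V

Screen on constraints: cost ≤ 53 $/kg. Survivors: alloy W, alloy C, alloy G, alloy V.
Convert each candidate to consistent units, then evaluate M:
  alloy W: σ_y = 272.0 MPa, ρ = 8906 kg/m³
  alloy C: σ_y = 46.50 MPa, ρ = 2410 kg/m³
  alloy G: σ_y = 46.20 MPa, ρ = 2450 kg/m³
  alloy V: σ_y = 237.0 MPa, ρ = 1858 kg/m³
  alloy V: M = 20.6×10⁻³
  alloy C: M = 5.37×10⁻³
  alloy G: M = 5.26×10⁻³
  alloy W: M = 4.71×10⁻³
Highest index: alloy V.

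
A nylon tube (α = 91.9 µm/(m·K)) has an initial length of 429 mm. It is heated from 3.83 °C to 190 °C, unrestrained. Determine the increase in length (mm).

7.34 mm

ΔT = 190 − 3.83 = 186.2 K.
ΔL = α·L₀·ΔT = 91.9×10⁻⁶ × 429 mm × 186.2 K = 7.34 mm.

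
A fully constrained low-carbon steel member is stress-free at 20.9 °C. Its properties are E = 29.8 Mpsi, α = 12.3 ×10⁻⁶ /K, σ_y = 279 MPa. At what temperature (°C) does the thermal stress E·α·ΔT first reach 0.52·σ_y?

78.3 °C

E = 29.8 Mpsi = 205.5 GPa.
E·α·ΔT = 145.1 MPa ⇒ ΔT = 145.1 / (205.5×10³ × 12.3×10⁻⁶) = 57.41 K.
T = 20.9 + 57.41 = 78.31 °C.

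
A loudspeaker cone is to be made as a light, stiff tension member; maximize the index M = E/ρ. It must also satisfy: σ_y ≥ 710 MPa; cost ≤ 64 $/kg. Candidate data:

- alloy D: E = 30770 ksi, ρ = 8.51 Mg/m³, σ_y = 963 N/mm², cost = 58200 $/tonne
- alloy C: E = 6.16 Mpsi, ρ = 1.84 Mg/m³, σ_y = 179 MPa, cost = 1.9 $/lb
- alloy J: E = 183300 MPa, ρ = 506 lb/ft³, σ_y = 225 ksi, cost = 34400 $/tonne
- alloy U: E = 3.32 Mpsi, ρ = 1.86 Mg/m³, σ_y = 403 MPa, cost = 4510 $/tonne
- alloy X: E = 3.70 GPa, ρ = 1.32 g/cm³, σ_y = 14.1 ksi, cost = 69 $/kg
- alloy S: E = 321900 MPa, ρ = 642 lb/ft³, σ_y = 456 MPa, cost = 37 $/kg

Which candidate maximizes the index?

alloy D

Screen on constraints: σ_y ≥ 710 MPa; cost ≤ 64 $/kg. Survivors: alloy D, alloy J.
Convert each candidate to consistent units, then evaluate M:
  alloy D: E = 212.2 GPa, ρ = 8510 kg/m³
  alloy J: E = 183.3 GPa, ρ = 8105 kg/m³
  alloy D: M = 24.9 MN·m/kg
  alloy J: M = 22.6 MN·m/kg
Alloy D ranks first.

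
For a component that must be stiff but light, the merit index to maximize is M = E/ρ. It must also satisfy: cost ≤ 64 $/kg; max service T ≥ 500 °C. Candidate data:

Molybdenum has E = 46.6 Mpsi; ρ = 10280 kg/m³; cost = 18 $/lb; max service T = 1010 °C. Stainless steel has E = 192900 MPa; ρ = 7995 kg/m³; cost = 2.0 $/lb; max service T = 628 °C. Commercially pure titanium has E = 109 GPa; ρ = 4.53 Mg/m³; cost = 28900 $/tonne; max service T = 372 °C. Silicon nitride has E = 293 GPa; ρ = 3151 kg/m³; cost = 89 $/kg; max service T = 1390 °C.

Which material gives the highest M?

molybdenum

Screen on constraints: cost ≤ 64 $/kg; max service T ≥ 500 °C. Survivors: molybdenum, stainless steel.
Putting every candidate on a common basis:
  molybdenum: E = 321.3 GPa, ρ = 10280 kg/m³
  stainless steel: E = 192.9 GPa, ρ = 7995 kg/m³
  molybdenum: M = 31.3 MN·m/kg
  stainless steel: M = 24.1 MN·m/kg
Highest index: molybdenum.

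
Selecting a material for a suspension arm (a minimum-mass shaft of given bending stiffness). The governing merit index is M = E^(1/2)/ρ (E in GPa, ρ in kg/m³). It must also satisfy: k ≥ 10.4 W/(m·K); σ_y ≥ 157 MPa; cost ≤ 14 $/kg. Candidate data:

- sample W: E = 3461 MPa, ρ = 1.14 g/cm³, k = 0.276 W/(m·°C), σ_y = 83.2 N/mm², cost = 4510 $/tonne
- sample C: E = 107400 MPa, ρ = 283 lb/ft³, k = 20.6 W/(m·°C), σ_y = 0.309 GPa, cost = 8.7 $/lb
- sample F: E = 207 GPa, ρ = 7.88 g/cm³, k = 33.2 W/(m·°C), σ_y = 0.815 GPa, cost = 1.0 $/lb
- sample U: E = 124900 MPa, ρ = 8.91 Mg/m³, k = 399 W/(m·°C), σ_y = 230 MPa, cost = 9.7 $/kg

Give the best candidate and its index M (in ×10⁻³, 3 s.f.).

Screen on constraints: k ≥ 10.4 W/(m·K); σ_y ≥ 157 MPa; cost ≤ 14 $/kg. Survivors: sample F, sample U.
Convert each candidate to consistent units, then evaluate M:
  sample F: E = 207.0 GPa, ρ = 7880 kg/m³
  sample U: E = 124.9 GPa, ρ = 8910 kg/m³
  sample F: M = 1.83×10⁻³
  sample U: M = 1.25×10⁻³
Sample F has the largest M.

sample F, M = 1.83×10⁻³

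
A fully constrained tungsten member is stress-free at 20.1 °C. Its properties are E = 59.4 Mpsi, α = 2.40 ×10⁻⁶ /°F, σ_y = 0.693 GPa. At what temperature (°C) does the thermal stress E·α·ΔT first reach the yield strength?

E = 59.4 Mpsi = 409.5 GPa.
α = 2.40×10⁻⁶/°F × 9/5 = 4.32×10⁻⁶/K.
σ_y = 0.693 GPa = 693.0 MPa.
E·α·ΔT = 693.0 MPa ⇒ ΔT = 693.0 / (409.5×10³ × 4.32×10⁻⁶) = 391.7 K.
T = 20.1 + 391.7 = 411.8 °C.

412 °C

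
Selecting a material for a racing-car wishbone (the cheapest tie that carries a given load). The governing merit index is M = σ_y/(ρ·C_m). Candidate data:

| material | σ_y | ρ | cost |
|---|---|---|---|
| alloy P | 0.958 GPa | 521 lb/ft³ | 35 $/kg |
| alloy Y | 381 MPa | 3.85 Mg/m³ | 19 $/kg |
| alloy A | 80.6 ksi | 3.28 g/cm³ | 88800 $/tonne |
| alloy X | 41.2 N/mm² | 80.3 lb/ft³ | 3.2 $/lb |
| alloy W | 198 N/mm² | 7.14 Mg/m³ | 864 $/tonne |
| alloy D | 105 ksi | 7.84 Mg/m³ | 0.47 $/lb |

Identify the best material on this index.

Normalizing units and computing the index:
  alloy P: σ_y = 958.0 MPa, ρ = 8346 kg/m³, cost = 35.00 $/kg
  alloy Y: σ_y = 381.0 MPa, ρ = 3850 kg/m³, cost = 19.00 $/kg
  alloy A: σ_y = 555.7 MPa, ρ = 3280 kg/m³, cost = 88.80 $/kg
  alloy X: σ_y = 41.20 MPa, ρ = 1286 kg/m³, cost = 7.055 $/kg
  alloy W: σ_y = 198.0 MPa, ρ = 7140 kg/m³, cost = 0.8640 $/kg
  alloy D: σ_y = 723.9 MPa, ρ = 7840 kg/m³, cost = 1.036 $/kg
  alloy D: M = 89.1 kN·m per $
  alloy W: M = 32.1 kN·m per $
  alloy Y: M = 5.21 kN·m per $
  alloy X: M = 4.54 kN·m per $
  alloy P: M = 3.28 kN·m per $
  alloy A: M = 1.91 kN·m per $
Alloy D has the largest M.

alloy D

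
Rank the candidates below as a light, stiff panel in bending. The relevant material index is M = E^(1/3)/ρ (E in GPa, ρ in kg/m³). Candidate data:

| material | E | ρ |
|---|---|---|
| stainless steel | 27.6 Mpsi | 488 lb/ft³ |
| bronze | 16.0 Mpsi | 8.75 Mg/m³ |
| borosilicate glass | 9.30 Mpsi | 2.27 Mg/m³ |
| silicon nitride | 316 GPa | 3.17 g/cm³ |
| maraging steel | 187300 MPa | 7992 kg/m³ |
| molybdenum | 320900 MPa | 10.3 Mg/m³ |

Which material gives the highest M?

silicon nitride

After converting to SI:
  stainless steel: E = 190.3 GPa, ρ = 7817 kg/m³
  bronze: E = 110.3 GPa, ρ = 8750 kg/m³
  borosilicate glass: E = 64.12 GPa, ρ = 2270 kg/m³
  silicon nitride: E = 316.0 GPa, ρ = 3170 kg/m³
  maraging steel: E = 187.3 GPa, ρ = 7992 kg/m³
  molybdenum: E = 320.9 GPa, ρ = 10300 kg/m³
  silicon nitride: M = 2.15×10⁻³
  borosilicate glass: M = 1.76×10⁻³
  stainless steel: M = 0.736×10⁻³
  maraging steel: M = 0.716×10⁻³
  molybdenum: M = 0.665×10⁻³
  bronze: M = 0.548×10⁻³
Silicon nitride has the largest M.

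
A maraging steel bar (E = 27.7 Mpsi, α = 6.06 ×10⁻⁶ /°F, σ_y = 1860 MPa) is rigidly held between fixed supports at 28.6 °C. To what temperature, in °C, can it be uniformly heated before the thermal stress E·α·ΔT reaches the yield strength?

921 °C

E = 27.7 Mpsi = 191.0 GPa.
α = 6.06×10⁻⁶/°F × 9/5 = 10.9×10⁻⁶/K.
E·α·ΔT = 1860 MPa ⇒ ΔT = 1860 / (191.0×10³ × 10.9×10⁻⁶) = 892.8 K.
T = 28.6 + 892.8 = 921.4 °C.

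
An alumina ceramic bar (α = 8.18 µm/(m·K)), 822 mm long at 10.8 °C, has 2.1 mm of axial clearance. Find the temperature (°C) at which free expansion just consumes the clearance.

323 °C

α·L₀·ΔT = 2.1 mm ⇒ ΔT = 2.1 / (8.18×10⁻⁶ × 822.0) = 312.3 K.
T = 10.8 + 312.3 = 323.1 °C.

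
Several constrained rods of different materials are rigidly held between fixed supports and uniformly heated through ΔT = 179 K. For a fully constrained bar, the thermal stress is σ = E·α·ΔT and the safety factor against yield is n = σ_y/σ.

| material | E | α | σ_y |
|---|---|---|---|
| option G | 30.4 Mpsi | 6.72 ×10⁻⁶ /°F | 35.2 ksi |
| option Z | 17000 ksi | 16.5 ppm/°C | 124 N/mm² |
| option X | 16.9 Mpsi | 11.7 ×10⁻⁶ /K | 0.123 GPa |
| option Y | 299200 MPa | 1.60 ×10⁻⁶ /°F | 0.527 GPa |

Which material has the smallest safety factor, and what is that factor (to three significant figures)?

option Z, n = 0.358

In consistent units (E in GPa, α in ×10⁻⁶/K, σ_y in MPa):
  option G: E = 209.6, α = 12.1, σ_y = 242.7 → σ = 454 MPa, n = 0.535
  option Z: E = 117.2, α = 16.5, σ_y = 124.0 → σ = 346 MPa, n = 0.358
  option X: E = 116.5, α = 11.7, σ_y = 123.0 → σ = 244 MPa, n = 0.504
  option Y: E = 299.2, α = 2.88, σ_y = 527.0 → σ = 154 MPa, n = 3.42
The minimum is option Z at n = 0.358.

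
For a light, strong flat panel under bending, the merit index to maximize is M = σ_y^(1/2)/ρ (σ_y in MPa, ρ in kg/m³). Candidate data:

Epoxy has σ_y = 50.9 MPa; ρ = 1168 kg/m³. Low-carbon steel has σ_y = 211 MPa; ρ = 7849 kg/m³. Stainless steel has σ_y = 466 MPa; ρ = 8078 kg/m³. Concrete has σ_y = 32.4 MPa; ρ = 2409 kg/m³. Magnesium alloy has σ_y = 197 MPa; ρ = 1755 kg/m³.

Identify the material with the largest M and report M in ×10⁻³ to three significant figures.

Per-candidate index values:
  magnesium alloy: M = 8.00×10⁻³
  epoxy: M = 6.11×10⁻³
  stainless steel: M = 2.67×10⁻³
  concrete: M = 2.36×10⁻³
  low-carbon steel: M = 1.85×10⁻³
Magnesium alloy has the largest M.

magnesium alloy, M = 8.00×10⁻³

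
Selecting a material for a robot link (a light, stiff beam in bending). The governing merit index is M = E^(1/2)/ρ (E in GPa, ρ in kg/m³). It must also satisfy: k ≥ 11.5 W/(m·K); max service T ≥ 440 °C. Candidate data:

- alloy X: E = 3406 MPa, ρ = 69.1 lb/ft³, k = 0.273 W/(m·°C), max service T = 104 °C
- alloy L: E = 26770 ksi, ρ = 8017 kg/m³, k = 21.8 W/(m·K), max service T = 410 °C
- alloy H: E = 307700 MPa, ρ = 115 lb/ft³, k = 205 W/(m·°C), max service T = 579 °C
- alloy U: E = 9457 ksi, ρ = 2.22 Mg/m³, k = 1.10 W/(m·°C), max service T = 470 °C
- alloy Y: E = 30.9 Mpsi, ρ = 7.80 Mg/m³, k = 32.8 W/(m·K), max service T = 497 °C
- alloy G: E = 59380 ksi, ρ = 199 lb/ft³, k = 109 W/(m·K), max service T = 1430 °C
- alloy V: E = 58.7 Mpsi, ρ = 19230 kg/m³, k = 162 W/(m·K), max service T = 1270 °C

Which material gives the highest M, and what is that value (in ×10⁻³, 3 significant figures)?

Screen on constraints: k ≥ 11.5 W/(m·K); max service T ≥ 440 °C. Survivors: alloy H, alloy Y, alloy G, alloy V.
After converting to SI:
  alloy H: E = 307.7 GPa, ρ = 1842 kg/m³
  alloy Y: E = 213.0 GPa, ρ = 7800 kg/m³
  alloy G: E = 409.4 GPa, ρ = 3188 kg/m³
  alloy V: E = 404.7 GPa, ρ = 19230 kg/m³
  alloy H: M = 9.52×10⁻³
  alloy G: M = 6.35×10⁻³
  alloy Y: M = 1.87×10⁻³
  alloy V: M = 1.05×10⁻³
Alloy H has the largest M.

alloy H, M = 9.52×10⁻³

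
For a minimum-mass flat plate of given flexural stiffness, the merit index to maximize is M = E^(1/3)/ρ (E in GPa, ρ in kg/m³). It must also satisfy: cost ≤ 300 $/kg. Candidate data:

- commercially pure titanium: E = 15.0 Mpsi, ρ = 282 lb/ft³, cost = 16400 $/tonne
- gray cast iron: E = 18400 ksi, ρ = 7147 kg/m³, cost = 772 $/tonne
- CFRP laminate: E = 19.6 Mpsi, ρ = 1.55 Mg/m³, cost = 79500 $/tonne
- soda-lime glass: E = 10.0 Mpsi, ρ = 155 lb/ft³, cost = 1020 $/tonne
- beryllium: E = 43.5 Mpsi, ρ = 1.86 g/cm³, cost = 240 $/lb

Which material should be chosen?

Screen on constraints: cost ≤ 300 $/kg. Survivors: commercially pure titanium, gray cast iron, CFRP laminate, soda-lime glass.
After converting to SI:
  commercially pure titanium: E = 103.4 GPa, ρ = 4517 kg/m³
  gray cast iron: E = 126.9 GPa, ρ = 7147 kg/m³
  CFRP laminate: E = 135.1 GPa, ρ = 1550 kg/m³
  soda-lime glass: E = 68.95 GPa, ρ = 2483 kg/m³
  CFRP laminate: M = 3.31×10⁻³
  soda-lime glass: M = 1.65×10⁻³
  commercially pure titanium: M = 1.04×10⁻³
  gray cast iron: M = 0.703×10⁻³
CFRP laminate has the largest M.

CFRP laminate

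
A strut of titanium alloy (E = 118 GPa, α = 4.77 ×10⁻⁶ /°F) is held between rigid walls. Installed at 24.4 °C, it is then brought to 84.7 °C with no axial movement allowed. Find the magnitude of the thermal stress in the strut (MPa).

α = 4.77×10⁻⁶/°F × 9/5 = 8.59×10⁻⁶/K.
ΔT = 60.30 K. Constrained thermal stress σ = E·α·ΔT = 118.0×10³ MPa × 8.59×10⁻⁶ × 60.30 = 61.1 MPa (compressive).

61.1 MPa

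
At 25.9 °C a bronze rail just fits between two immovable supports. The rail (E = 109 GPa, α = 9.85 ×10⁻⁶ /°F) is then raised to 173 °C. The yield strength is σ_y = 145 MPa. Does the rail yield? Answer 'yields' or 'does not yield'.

α = 9.85×10⁻⁶/°F × 9/5 = 17.7×10⁻⁶/K.
ΔT = 147.1 K. Constrained thermal stress σ = E·α·ΔT = 109.0×10³ MPa × 17.7×10⁻⁶ × 147.1 = 284 MPa (compressive).
Compare to σ_y = 145 MPa: σ ≥ σ_y, so it yields.

yields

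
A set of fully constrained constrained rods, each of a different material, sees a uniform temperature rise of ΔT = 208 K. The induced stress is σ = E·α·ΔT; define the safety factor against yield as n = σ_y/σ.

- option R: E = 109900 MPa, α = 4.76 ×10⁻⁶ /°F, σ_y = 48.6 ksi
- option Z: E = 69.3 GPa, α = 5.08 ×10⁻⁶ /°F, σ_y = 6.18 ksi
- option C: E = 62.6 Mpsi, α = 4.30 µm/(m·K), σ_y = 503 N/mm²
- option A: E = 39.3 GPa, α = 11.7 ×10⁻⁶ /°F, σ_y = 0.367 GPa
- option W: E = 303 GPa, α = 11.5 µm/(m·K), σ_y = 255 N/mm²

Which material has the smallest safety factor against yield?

In consistent units (E in GPa, α in ×10⁻⁶/K, σ_y in MPa):
  option R: E = 109.9, α = 8.57, σ_y = 335.1 → σ = 196 MPa, n = 1.71
  option Z: E = 69.30, α = 9.14, σ_y = 42.61 → σ = 132 MPa, n = 0.323
  option C: E = 431.6, α = 4.30, σ_y = 503.0 → σ = 386 MPa, n = 1.30
  option A: E = 39.30, α = 21.1, σ_y = 367.0 → σ = 172 MPa, n = 2.13
  option W: E = 303.0, α = 11.5, σ_y = 255.0 → σ = 725 MPa, n = 0.352
Option Z has the lowest safety factor, n = 0.323.

option Z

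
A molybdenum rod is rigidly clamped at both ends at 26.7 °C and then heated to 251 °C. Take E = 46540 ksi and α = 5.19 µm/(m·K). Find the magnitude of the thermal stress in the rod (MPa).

374 MPa

E = 46540 ksi = 320.9 GPa.
ΔT = 224.3 K. Constrained thermal stress σ = E·α·ΔT = 320.9×10³ MPa × 5.19×10⁻⁶ × 224.3 = 374 MPa (compressive).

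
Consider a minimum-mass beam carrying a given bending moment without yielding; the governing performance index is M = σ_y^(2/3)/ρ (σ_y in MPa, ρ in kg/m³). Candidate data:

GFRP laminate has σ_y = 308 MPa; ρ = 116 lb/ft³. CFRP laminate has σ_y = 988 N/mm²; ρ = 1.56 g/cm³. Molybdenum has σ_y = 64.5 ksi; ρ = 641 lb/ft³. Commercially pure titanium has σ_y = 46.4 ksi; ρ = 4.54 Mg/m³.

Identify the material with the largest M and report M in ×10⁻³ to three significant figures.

Putting every candidate on a common basis:
  GFRP laminate: σ_y = 308.0 MPa, ρ = 1858 kg/m³
  CFRP laminate: σ_y = 988.0 MPa, ρ = 1560 kg/m³
  molybdenum: σ_y = 444.7 MPa, ρ = 10270 kg/m³
  commercially pure titanium: σ_y = 319.9 MPa, ρ = 4540 kg/m³
  CFRP laminate: M = 63.6×10⁻³
  GFRP laminate: M = 24.5×10⁻³
  commercially pure titanium: M = 10.3×10⁻³
  molybdenum: M = 5.67×10⁻³
Highest index: CFRP laminate.

CFRP laminate, M = 63.6×10⁻³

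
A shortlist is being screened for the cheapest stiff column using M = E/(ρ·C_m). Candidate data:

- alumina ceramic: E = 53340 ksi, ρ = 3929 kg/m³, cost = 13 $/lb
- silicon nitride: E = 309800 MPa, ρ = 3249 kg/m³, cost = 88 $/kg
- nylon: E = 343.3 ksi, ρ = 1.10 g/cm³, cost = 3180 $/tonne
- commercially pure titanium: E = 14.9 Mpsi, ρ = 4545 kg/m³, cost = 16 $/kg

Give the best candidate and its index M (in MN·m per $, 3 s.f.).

alumina ceramic, M = 3.27 MN·m per $

After converting to SI:
  alumina ceramic: E = 367.8 GPa, ρ = 3929 kg/m³, cost = 28.66 $/kg
  silicon nitride: E = 309.8 GPa, ρ = 3249 kg/m³, cost = 88.00 $/kg
  nylon: E = 2.367 GPa, ρ = 1100 kg/m³, cost = 3.180 $/kg
  commercially pure titanium: E = 102.7 GPa, ρ = 4545 kg/m³, cost = 16.00 $/kg
  alumina ceramic: M = 3.27 MN·m per $
  commercially pure titanium: M = 1.41 MN·m per $
  silicon nitride: M = 1.08 MN·m per $
  nylon: M = 0.677 MN·m per $
Alumina ceramic ranks first.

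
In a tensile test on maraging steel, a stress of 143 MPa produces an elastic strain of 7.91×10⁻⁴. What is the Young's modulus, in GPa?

E = σ/ε = 143 MPa / 7.91×10⁻⁴ = 180800 MPa = 181 GPa.

181 GPa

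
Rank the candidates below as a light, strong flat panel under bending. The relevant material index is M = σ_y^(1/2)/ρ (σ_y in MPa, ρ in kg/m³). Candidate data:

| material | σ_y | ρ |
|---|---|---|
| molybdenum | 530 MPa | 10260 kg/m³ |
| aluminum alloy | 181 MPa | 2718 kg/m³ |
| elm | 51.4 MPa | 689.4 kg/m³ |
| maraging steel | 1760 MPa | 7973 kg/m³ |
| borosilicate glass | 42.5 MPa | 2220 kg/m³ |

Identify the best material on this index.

Evaluate M for each candidate:
  elm: M = 10.4×10⁻³
  maraging steel: M = 5.26×10⁻³
  aluminum alloy: M = 4.95×10⁻³
  borosilicate glass: M = 2.94×10⁻³
  molybdenum: M = 2.24×10⁻³
The maximum is for elm.

elm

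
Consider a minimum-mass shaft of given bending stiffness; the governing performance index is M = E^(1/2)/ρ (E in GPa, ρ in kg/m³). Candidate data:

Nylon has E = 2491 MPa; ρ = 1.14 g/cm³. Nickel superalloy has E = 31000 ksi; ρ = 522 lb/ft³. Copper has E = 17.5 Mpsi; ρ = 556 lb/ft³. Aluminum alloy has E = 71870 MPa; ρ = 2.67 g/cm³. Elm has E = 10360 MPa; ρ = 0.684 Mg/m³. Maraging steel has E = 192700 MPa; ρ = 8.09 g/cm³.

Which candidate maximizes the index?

Putting every candidate on a common basis:
  nylon: E = 2.491 GPa, ρ = 1140 kg/m³
  nickel superalloy: E = 213.7 GPa, ρ = 8362 kg/m³
  copper: E = 120.7 GPa, ρ = 8906 kg/m³
  aluminum alloy: E = 71.87 GPa, ρ = 2670 kg/m³
  elm: E = 10.36 GPa, ρ = 684.0 kg/m³
  maraging steel: E = 192.7 GPa, ρ = 8090 kg/m³
  elm: M = 4.71×10⁻³
  aluminum alloy: M = 3.18×10⁻³
  nickel superalloy: M = 1.75×10⁻³
  maraging steel: M = 1.72×10⁻³
  nylon: M = 1.38×10⁻³
  copper: M = 1.23×10⁻³
The maximum is for elm.

elm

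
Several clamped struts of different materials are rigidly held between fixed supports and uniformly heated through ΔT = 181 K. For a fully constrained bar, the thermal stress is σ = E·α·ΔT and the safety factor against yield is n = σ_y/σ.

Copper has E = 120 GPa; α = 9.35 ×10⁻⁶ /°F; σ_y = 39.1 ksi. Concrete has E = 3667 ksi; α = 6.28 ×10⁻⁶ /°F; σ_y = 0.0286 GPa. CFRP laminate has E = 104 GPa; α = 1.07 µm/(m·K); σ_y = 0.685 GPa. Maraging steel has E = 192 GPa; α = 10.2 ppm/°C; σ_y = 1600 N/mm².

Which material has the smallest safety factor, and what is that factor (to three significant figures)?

concrete, n = 0.553

Per material, after unit conversion:
  copper: E = 120.0, α = 16.8, σ_y = 269.6 → σ = 366 MPa, n = 0.737
  concrete: E = 25.28, α = 11.3, σ_y = 28.60 → σ = 51.7 MPa, n = 0.553
  CFRP laminate: E = 104.0, α = 1.07, σ_y = 685.0 → σ = 20.1 MPa, n = 34.0
  maraging steel: E = 192.0, α = 10.2, σ_y = 1600 → σ = 354 MPa, n = 4.51
Smallest n: concrete with n = 0.553.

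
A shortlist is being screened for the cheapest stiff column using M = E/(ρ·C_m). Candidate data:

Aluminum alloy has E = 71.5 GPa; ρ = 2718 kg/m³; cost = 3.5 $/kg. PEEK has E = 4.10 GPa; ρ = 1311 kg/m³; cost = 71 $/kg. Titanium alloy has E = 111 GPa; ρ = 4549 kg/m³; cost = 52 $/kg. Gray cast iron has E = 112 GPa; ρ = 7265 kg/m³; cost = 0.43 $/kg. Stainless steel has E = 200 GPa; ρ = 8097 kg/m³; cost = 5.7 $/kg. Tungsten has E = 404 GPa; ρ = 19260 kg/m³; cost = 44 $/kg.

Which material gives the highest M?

gray cast iron

Evaluate M for each candidate:
  gray cast iron: M = 35.9 MN·m per $
  aluminum alloy: M = 7.52 MN·m per $
  stainless steel: M = 4.33 MN·m per $
  tungsten: M = 0.477 MN·m per $
  titanium alloy: M = 0.469 MN·m per $
  PEEK: M = 0.0440 MN·m per $
Gray cast iron has the largest M.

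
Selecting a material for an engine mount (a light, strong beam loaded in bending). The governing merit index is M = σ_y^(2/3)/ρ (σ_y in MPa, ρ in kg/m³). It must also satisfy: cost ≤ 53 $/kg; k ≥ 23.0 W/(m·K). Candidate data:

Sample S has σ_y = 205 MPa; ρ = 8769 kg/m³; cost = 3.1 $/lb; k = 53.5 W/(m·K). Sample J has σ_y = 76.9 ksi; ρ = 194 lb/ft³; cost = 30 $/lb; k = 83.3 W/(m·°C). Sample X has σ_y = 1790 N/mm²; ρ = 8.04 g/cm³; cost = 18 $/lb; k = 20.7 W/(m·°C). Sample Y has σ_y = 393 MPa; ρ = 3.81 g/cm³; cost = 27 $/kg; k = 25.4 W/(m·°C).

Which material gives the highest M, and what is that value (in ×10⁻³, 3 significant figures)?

sample Y, M = 14.1×10⁻³

Screen on constraints: cost ≤ 53 $/kg; k ≥ 23.0 W/(m·K). Survivors: sample S, sample Y.
In SI units:
  sample S: σ_y = 205.0 MPa, ρ = 8769 kg/m³
  sample Y: σ_y = 393.0 MPa, ρ = 3810 kg/m³
  sample Y: M = 14.1×10⁻³
  sample S: M = 3.96×10⁻³
Sample Y ranks first.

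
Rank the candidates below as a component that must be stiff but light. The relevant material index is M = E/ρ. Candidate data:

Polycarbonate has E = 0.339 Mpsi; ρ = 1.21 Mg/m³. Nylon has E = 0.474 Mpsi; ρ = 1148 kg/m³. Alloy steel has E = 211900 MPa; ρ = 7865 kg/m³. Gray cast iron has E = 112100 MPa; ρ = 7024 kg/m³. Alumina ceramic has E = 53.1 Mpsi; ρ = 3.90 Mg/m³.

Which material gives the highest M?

Normalizing units and computing the index:
  polycarbonate: E = 2.337 GPa, ρ = 1210 kg/m³
  nylon: E = 3.268 GPa, ρ = 1148 kg/m³
  alloy steel: E = 211.9 GPa, ρ = 7865 kg/m³
  gray cast iron: E = 112.1 GPa, ρ = 7024 kg/m³
  alumina ceramic: E = 366.1 GPa, ρ = 3900 kg/m³
  alumina ceramic: M = 93.9 MN·m/kg
  alloy steel: M = 26.9 MN·m/kg
  gray cast iron: M = 16.0 MN·m/kg
  nylon: M = 2.85 MN·m/kg
  polycarbonate: M = 1.93 MN·m/kg
The maximum is for alumina ceramic.

alumina ceramic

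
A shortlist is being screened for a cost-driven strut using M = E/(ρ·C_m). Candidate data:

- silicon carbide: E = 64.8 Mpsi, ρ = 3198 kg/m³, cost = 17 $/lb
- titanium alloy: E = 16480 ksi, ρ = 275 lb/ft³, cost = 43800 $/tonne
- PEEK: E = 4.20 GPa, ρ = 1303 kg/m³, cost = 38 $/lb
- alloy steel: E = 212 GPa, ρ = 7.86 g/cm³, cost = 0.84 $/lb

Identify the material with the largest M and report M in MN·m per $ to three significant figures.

After converting to SI:
  silicon carbide: E = 446.8 GPa, ρ = 3198 kg/m³, cost = 37.48 $/kg
  titanium alloy: E = 113.6 GPa, ρ = 4405 kg/m³, cost = 43.80 $/kg
  PEEK: E = 4.200 GPa, ρ = 1303 kg/m³, cost = 83.77 $/kg
  alloy steel: E = 212.0 GPa, ρ = 7860 kg/m³, cost = 1.852 $/kg
  alloy steel: M = 14.6 MN·m per $
  silicon carbide: M = 3.73 MN·m per $
  titanium alloy: M = 0.589 MN·m per $
  PEEK: M = 0.0385 MN·m per $
Alloy steel ranks first.

alloy steel, M = 14.6 MN·m per $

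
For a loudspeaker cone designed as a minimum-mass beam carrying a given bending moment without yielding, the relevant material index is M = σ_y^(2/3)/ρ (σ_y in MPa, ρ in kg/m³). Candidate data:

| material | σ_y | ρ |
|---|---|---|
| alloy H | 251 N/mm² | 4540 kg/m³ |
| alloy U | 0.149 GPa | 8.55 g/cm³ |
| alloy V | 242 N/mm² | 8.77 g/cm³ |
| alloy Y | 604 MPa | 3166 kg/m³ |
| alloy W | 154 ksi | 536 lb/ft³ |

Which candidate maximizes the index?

alloy Y

Putting every candidate on a common basis:
  alloy H: σ_y = 251.0 MPa, ρ = 4540 kg/m³
  alloy U: σ_y = 149.0 MPa, ρ = 8550 kg/m³
  alloy V: σ_y = 242.0 MPa, ρ = 8770 kg/m³
  alloy Y: σ_y = 604.0 MPa, ρ = 3166 kg/m³
  alloy W: σ_y = 1062 MPa, ρ = 8586 kg/m³
  alloy Y: M = 22.6×10⁻³
  alloy W: M = 12.1×10⁻³
  alloy H: M = 8.76×10⁻³
  alloy V: M = 4.43×10⁻³
  alloy U: M = 3.29×10⁻³
Alloy Y ranks first.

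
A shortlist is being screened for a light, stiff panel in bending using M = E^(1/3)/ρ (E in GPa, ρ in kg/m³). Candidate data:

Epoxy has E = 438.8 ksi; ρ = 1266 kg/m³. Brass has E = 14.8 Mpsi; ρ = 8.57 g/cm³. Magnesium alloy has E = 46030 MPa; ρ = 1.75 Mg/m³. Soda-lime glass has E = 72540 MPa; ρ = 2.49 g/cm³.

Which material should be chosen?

After converting to SI:
  epoxy: E = 3.025 GPa, ρ = 1266 kg/m³
  brass: E = 102.0 GPa, ρ = 8570 kg/m³
  magnesium alloy: E = 46.03 GPa, ρ = 1750 kg/m³
  soda-lime glass: E = 72.54 GPa, ρ = 2490 kg/m³
  magnesium alloy: M = 2.05×10⁻³
  soda-lime glass: M = 1.67×10⁻³
  epoxy: M = 1.14×10⁻³
  brass: M = 0.545×10⁻³
Highest index: magnesium alloy.

magnesium alloy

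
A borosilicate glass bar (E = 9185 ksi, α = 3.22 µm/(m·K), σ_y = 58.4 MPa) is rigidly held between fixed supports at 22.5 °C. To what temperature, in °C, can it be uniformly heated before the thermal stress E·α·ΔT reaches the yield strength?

309 °C

E = 9185 ksi = 63.33 GPa.
E·α·ΔT = 58.40 MPa ⇒ ΔT = 58.40 / (63.33×10³ × 3.22×10⁻⁶) = 286.4 K.
T = 22.5 + 286.4 = 308.9 °C.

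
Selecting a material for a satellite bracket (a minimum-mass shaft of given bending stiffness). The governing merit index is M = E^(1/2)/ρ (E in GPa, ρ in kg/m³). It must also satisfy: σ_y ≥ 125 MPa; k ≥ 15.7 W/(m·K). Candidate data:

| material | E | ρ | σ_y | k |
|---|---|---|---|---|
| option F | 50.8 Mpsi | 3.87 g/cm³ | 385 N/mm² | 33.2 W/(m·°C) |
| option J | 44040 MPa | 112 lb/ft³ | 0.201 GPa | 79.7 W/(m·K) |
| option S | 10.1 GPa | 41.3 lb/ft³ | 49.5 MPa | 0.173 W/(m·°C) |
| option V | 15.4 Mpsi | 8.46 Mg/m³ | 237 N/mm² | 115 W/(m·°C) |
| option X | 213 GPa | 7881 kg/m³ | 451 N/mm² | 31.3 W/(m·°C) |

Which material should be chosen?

option F

Screen on constraints: σ_y ≥ 125 MPa; k ≥ 15.7 W/(m·K). Survivors: option F, option J, option V, option X.
Convert each candidate to consistent units, then evaluate M:
  option F: E = 350.3 GPa, ρ = 3870 kg/m³
  option J: E = 44.04 GPa, ρ = 1794 kg/m³
  option V: E = 106.2 GPa, ρ = 8460 kg/m³
  option X: E = 213.0 GPa, ρ = 7881 kg/m³
  option F: M = 4.84×10⁻³
  option J: M = 3.70×10⁻³
  option X: M = 1.85×10⁻³
  option V: M = 1.22×10⁻³
The maximum is for option F.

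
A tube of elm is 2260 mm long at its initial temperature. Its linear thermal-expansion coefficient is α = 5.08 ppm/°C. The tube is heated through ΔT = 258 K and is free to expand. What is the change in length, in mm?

2.96 mm

ΔL = α·L₀·ΔT = 5.08×10⁻⁶ × 2260 mm × 258.0 K = 2.96 mm.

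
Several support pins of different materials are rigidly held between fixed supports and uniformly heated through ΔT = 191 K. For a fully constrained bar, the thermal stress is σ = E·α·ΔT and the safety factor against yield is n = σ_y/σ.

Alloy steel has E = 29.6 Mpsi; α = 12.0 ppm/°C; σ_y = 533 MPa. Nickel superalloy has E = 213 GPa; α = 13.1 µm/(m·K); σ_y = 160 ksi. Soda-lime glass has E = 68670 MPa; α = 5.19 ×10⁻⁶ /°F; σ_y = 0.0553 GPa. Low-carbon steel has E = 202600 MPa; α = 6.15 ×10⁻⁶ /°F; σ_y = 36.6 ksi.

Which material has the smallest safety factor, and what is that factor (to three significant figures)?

With everything in SI (GPa, ×10⁻⁶/K, MPa):
  alloy steel: E = 204.1, α = 12.0, σ_y = 533.0 → σ = 468 MPa, n = 1.14
  nickel superalloy: E = 213.0, α = 13.1, σ_y = 1103 → σ = 533 MPa, n = 2.07
  soda-lime glass: E = 68.67, α = 9.34, σ_y = 55.30 → σ = 123 MPa, n = 0.451
  low-carbon steel: E = 202.6, α = 11.1, σ_y = 252.3 → σ = 428 MPa, n = 0.589
Smallest n: soda-lime glass with n = 0.451.

soda-lime glass, n = 0.451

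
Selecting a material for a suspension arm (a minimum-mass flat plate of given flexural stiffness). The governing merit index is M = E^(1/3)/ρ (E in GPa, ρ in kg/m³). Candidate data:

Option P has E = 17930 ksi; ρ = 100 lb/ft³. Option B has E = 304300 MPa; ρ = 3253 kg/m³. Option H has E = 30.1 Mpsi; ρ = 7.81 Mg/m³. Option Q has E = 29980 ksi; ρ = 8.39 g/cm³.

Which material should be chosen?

option P

In SI units:
  option P: E = 123.6 GPa, ρ = 1602 kg/m³
  option B: E = 304.3 GPa, ρ = 3253 kg/m³
  option H: E = 207.5 GPa, ρ = 7810 kg/m³
  option Q: E = 206.7 GPa, ρ = 8390 kg/m³
  option P: M = 3.11×10⁻³
  option B: M = 2.07×10⁻³
  option H: M = 0.758×10⁻³
  option Q: M = 0.705×10⁻³
Option P has the largest M.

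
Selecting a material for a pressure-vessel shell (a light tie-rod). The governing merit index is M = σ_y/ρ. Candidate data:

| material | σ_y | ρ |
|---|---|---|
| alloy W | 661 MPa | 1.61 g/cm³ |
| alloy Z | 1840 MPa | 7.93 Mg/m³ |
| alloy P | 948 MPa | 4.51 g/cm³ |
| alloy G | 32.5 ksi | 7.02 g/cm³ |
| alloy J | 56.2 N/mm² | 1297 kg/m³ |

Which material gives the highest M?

In SI units:
  alloy W: σ_y = 661.0 MPa, ρ = 1610 kg/m³
  alloy Z: σ_y = 1840 MPa, ρ = 7930 kg/m³
  alloy P: σ_y = 948.0 MPa, ρ = 4510 kg/m³
  alloy G: σ_y = 224.1 MPa, ρ = 7020 kg/m³
  alloy J: σ_y = 56.20 MPa, ρ = 1297 kg/m³
  alloy W: M = 411 kN·m/kg
  alloy Z: M = 232 kN·m/kg
  alloy P: M = 210 kN·m/kg
  alloy J: M = 43.3 kN·m/kg
  alloy G: M = 31.9 kN·m/kg
Alloy W has the largest M.

alloy W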